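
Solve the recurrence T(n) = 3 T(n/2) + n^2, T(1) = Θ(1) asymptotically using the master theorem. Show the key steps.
T(n) = Θ(n^2)

log_2 3 ≈ 1.585. f(n) = n^2 dominates n^(log_2 3) since 2 > 1.585, and the regularity condition a·f(n/b) = 3·(n/2)^2 = (3/4)·n^2 ≤ c·f(n) holds with c = 3/4 ≈ 0.75 < 1. So this is Case 3: T(n) = Θ(f(n)) = Θ(n^2).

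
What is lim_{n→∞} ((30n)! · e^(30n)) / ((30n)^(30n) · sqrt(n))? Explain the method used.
lim = sqrt(2π·30)

Stirling: (30n)! ~ sqrt(2π·30n) · (30n/e)^(30n). Hence
  (30n)! · e^(30n) / (30n)^(30n) ~ sqrt(2π·30n).
Dividing by sqrt(n): sqrt(2π·30n) / sqrt(n) = sqrt(2π·30) · n^((1−1)/2), so the limit is sqrt(2π·30).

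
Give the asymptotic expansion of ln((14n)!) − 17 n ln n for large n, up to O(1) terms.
ln((14n)!) − 17 n ln n = −3 n ln n + 14(ln 14 − 1) n + (1/2) ln(2π·14n) + O(1/n)

Stirling: ln((14n)!) = 14n ln(14n) − 14n + (1/2) ln(2π·14n) + O(1/n).
Expand 14n ln(14n) = 14n (ln n + ln 14) = 14n ln n + 14n ln 14.
Subtract 17n ln n: leading term is (14 − 17) n ln n = −3 n ln n. The next term is 14n ln 14 − 14n = 14(ln 14 − 1) n. Then the (1/2) ln(2π·14n) correction.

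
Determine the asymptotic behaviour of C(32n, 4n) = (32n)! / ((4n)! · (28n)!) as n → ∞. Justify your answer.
C(32n, 4n) ~ (16777216/823543)^(4n) · sqrt(4/(7π·4n))

Write N = 4n. Apply Stirling to each factorial:
  (8N)! ~ sqrt(2π·8N) · (8N/e)^(8N),
  N! ~ sqrt(2π N) · (N/e)^N,
  (7N)! ~ sqrt(2π·7N) · (7N/e)^(7N).
The exponential factors combine to (8N)^(8N) / (N^N · (7N)^(7N)) = 8^(8N)/7^(7N) = (8^8/7^7)^N = (16777216/823543)^N.
The square-root prefactors combine to sqrt(2π·8N) / (sqrt(2π N)·sqrt(2π·7N)) = sqrt(8 / (2π·7·N)) = sqrt(4/(7π·4n)).
Substituting N = 4n: C(32n, 4n) ~ (16777216/823543)^(4n) · sqrt(4/(7π·4n)).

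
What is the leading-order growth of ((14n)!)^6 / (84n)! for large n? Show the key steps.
((14n)!)^6/(84n)! ~ ((2π·14n)^(5/2) / sqrt(6)) · 6^(−6·14n)  →  0

Write N = 14n. Stirling: N! ~ sqrt(2π N)(N/e)^N and (6N)! ~ sqrt(2π·6N)·(6N/e)^(6N).
  (N!)^6/(6N)! ~ (2π N)^(6/2) (N/e)^(6N) / [sqrt(2π·6N) (6N/e)^(6N)]
     = (2π N)^(6/2) / sqrt(2π·6N) · (N/(6N))^(6N)
     = (2π N)^((6−1)/2) / sqrt(6) · 6^(−6N).
Since 6^6 > 1, the factor 6^(−6N) decays exponentially, so the ratio → 0. Substituting N = 14n gives the stated form.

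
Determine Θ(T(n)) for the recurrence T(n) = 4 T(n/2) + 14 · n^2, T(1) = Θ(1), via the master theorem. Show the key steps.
T(n) = Θ(n^2 log n)

log_2 4 = 2, and f(n) = 14 · n^2 = Θ(n^(log_2 4)). This is Case 2 of the master theorem: T(n) = Θ(f(n) · log n) = Θ(n^2 log n).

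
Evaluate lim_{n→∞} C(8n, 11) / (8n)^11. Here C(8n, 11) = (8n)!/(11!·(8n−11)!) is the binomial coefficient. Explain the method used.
lim = 1/11! = 1/39916800

With N = 8n → ∞: C(N, 11) / N^11 = [N(N−1)…(N−10)] / (11! · N^11) = (1/11!) · 1 · (1 − 1/(8n)) · … · (1 − 10/(8n)). Each factor → 1 as N → ∞, so the limit is 1/11! = 1/39916800.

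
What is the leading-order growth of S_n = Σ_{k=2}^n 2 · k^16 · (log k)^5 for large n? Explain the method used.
S_n ~ 2 · n^17 · (log n)^5 / 17

By integral comparison, S_n = ∫_1^n 2 · x^16 · (log x)^5 dx + O(n^16 · (log n)^5). For the integral, the leading term of ∫_1^n x^16 (log x)^5 dx is n^17/17 · (log n)^5 (by repeated integration by parts; each step lowers the log-exponent and produces a relatively O(1/log n) correction). Hence S_n ~ 2 · n^17 · (log n)^5 / 17.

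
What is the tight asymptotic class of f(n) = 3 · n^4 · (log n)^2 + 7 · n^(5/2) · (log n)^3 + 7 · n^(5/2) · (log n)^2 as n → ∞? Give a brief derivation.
f(n) ∈ Θ(n^4 · (log n)^2)

Compare the terms by growth order. For large n, n^a · (log n)^b dominates n^a' · (log n)^b' iff a > a', or (a = a' and b > b'). Ranking the 3 terms shows the dominant one is 3 · n^4 · (log n)^2. Hence f(n) ∈ Θ(n^4 · (log n)^2).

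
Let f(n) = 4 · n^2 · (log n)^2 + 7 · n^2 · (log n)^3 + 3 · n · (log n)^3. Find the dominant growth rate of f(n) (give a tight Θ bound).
f(n) ∈ Θ(n^2 · (log n)^3)

Compare the terms by growth order. For large n, n^a · (log n)^b dominates n^a' · (log n)^b' iff a > a', or (a = a' and b > b'). Ranking the 3 terms shows the dominant one is 7 · n^2 · (log n)^3. Hence f(n) ∈ Θ(n^2 · (log n)^3).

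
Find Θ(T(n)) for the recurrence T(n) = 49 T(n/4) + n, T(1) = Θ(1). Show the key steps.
T(n) = Θ(n^(log_4 49))

Master theorem: compare f(n) = n to n^(log_4 49) where log_4 49 ≈ 2.807. Since 1 < log_4 49, we have f(n) = O(n^(log_4 49 − ε)) for some ε > 0 — Case 1. Hence T(n) = Θ(n^(log_4 49)).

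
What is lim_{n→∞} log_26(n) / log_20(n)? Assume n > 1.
lim = ln(20) / ln(26) = log_26(20)

Change of base: log_26(n) = ln n / ln 26 and log_20(n) = ln n / ln 20. The ratio is (ln n / ln 26) · (ln 20 / ln n) = ln 20 / ln 26, a constant independent of n. So the limit is ln 20 / ln 26 = log_26(20).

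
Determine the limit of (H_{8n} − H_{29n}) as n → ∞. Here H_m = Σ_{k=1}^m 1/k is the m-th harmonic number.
lim = ln(8/29)

Euler-Maclaurin gives H_m = ln m + γ + 1/(2m) + O(1/m^2). The γ and O(1/m) terms cancel in the difference:
  H_{8n} − H_{29n} = ln(8n) − ln(29n) + O(1/n) = ln(8/29) + O(1/n).
Hence the limit is ln(8/29).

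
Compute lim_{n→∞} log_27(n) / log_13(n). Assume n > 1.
lim = ln(13) / ln(27) = log_27(13)

Change of base: log_27(n) = ln n / ln 27 and log_13(n) = ln n / ln 13. The ratio is (ln n / ln 27) · (ln 13 / ln n) = ln 13 / ln 27, a constant independent of n. So the limit is ln 13 / ln 27 = log_27(13).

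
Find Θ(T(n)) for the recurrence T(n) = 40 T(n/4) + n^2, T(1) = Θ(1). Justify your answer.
T(n) = Θ(n^(log_4 40))

Master theorem: compare f(n) = n^2 to n^(log_4 40) where log_4 40 ≈ 2.661. Since 2 < log_4 40, we have f(n) = O(n^(log_4 40 − ε)) for some ε > 0 — Case 1. Hence T(n) = Θ(n^(log_4 40)).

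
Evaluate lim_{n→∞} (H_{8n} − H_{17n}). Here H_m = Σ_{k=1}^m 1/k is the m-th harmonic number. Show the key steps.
lim = ln(8/17)

Euler-Maclaurin gives H_m = ln m + γ + 1/(2m) + O(1/m^2). The γ and O(1/m) terms cancel in the difference:
  H_{8n} − H_{17n} = ln(8n) − ln(17n) + O(1/n) = ln(8/17) + O(1/n).
Hence the limit is ln(8/17).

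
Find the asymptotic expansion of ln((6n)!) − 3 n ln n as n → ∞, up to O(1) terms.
ln((6n)!) − 3 n ln n = 3 n ln n + 6(ln 6 − 1) n + (1/2) ln(2π·6n) + O(1/n)

Stirling: ln((6n)!) = 6n ln(6n) − 6n + (1/2) ln(2π·6n) + O(1/n).
Expand 6n ln(6n) = 6n (ln n + ln 6) = 6n ln n + 6n ln 6.
Subtract 3n ln n: leading term is (6 − 3) n ln n = 3 n ln n. The next term is 6n ln 6 − 6n = 6(ln 6 − 1) n. Then the (1/2) ln(2π·6n) correction.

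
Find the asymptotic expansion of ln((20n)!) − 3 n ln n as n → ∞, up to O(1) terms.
ln((20n)!) − 3 n ln n = 17 n ln n + 20(ln 20 − 1) n + (1/2) ln(2π·20n) + O(1/n)

Stirling: ln((20n)!) = 20n ln(20n) − 20n + (1/2) ln(2π·20n) + O(1/n).
Expand 20n ln(20n) = 20n (ln n + ln 20) = 20n ln n + 20n ln 20.
Subtract 3n ln n: leading term is (20 − 3) n ln n = 17 n ln n. The next term is 20n ln 20 − 20n = 20(ln 20 − 1) n. Then the (1/2) ln(2π·20n) correction.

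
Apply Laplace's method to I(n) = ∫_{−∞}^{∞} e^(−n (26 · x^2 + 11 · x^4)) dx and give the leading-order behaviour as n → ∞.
I(n) ~ sqrt(π/(26n))

φ(x) = 26 · x^2 + 11 · x^4 has its unique global minimum at x* = 0 (since φ'(x) = 52x + 44x^3 = 0 only at x = 0 for real x with both coefficients positive, and φ → ∞ as |x| → ∞). At x* = 0, φ(0) = 0 and φ''(0) = 52. Laplace's method then gives
  I(n) ~ sqrt(2π / (n · φ''(0))) · e^(−n φ(0)) = sqrt(2π / (52n)) = sqrt(π/(26n)).
The 11 · x^4 term contributes only at subleading order (an O(1/n) relative correction).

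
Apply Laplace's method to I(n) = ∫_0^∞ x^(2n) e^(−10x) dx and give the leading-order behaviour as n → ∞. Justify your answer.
I(n) ~ (sqrt(2π·2n) / 10) · (2n/(10e))^(2n)

Write the integrand as exp(2n ln x − 10x) and set f(x) = 2n ln x − 10x. Then f'(x) = 2n/x − 10 = 0 at x* = 2n/10, and f''(x*) = −2n/x*^2 = −10^2/(2n). Laplace's method (interior maximum) gives
  I(n) ~ e^(f(x*)) · sqrt(2π / |f''(x*)|)
        = exp(2n ln(2n/10) − 2n) · sqrt(2π · 2n / 10^2)
        = (2n/10)^(2n) e^(−2n) · sqrt(2π·2n) / 10
        = (sqrt(2π·2n) / 10) · (2n/(10e))^(2n).
This matches Γ(2n+1)/10^(2n+1) with Stirling applied to Γ.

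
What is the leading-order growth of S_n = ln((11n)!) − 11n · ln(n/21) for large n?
S_n ~ 11n · (ln 231 − 1) + O(ln n)

Stirling: ln((11n)!) = 11n ln(11n) − 11n + O(ln n).
  S_n = 11n ln(11n) − 11n − 11n ln(n/21) + O(ln n)
      = 11n ln(11n) − 11n ln n + 11n ln 21 − 11n + O(ln n)
      = 11n ln 11 + 11n ln 21 − 11n + O(ln n)
      = 11n (ln 231 − 1) + O(ln n).
Numerically ln(231) − 1 ≈ 4.4424.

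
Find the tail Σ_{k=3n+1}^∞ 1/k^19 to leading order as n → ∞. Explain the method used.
Σ_{k>3n} 1/k^19 ~ 1/(18 · (3n)^18)

Compare to the integral: ∫_{3n}^∞ x^(−19) dx = [−x^(−18)/18]_{3n}^∞ = 1/((19−1)·(3n)^18). Euler-Maclaurin then gives
  Σ_{k>3n} 1/k^19 = ∫_{3n}^∞ dx/x^19 − 1/(2·(3n)^19) + O(1/(3n)^20).
(Equivalently this is ζ(19) − Σ_{k≤3n} 1/k^19.)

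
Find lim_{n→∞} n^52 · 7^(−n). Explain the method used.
lim = 0

Exponentials with base > 1 dominate every fixed polynomial: for any fixed c, n^c / 7^n → 0 as n → ∞ (e.g. by the ratio test, or by writing 7^n = e^(n ln 7) and noting e^(n ln 7) / n^c → ∞). Hence n^52 · 7^(−n) = n^52 / 7^n → 0.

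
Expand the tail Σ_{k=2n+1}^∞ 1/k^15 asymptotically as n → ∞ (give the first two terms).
Σ_{k>2n} 1/k^15 = 1/(14 · (2n)^14) − 1/(2 · (2n)^15) + O(1/(2n)^16)

Compare to the integral: ∫_{2n}^∞ x^(−15) dx = [−x^(−14)/14]_{2n}^∞ = 1/((15−1)·(2n)^14). The Euler-Maclaurin correction adds −f(2n)/2 = −1/(2·(2n)^15). Euler-Maclaurin then gives
  Σ_{k>2n} 1/k^15 = ∫_{2n}^∞ dx/x^15 − 1/(2·(2n)^15) + O(1/(2n)^16).
(Equivalently this is ζ(15) − Σ_{k≤2n} 1/k^15.)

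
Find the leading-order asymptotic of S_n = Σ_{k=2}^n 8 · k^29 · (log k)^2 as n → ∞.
S_n ~ 4 · n^30 · (log n)^2 / 15

By integral comparison, S_n = ∫_1^n 8 · x^29 · (log x)^2 dx + O(n^29 · (log n)^2). For the integral, the leading term of ∫_1^n x^29 (log x)^2 dx is n^30/30 · (log n)^2 (by repeated integration by parts; each step lowers the log-exponent and produces a relatively O(1/log n) correction). Hence S_n ~ 4 · n^30 · (log n)^2 / 15.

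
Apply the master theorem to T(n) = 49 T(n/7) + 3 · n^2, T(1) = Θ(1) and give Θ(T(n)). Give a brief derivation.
T(n) = Θ(n^2 log n)

log_7 49 = 2, and f(n) = 3 · n^2 = Θ(n^(log_7 49)). This is Case 2 of the master theorem: T(n) = Θ(f(n) · log n) = Θ(n^2 log n).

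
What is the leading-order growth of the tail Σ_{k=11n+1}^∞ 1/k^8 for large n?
Σ_{k>11n} 1/k^8 ~ 1/(7 · (11n)^7)

Compare to the integral: ∫_{11n}^∞ x^(−8) dx = [−x^(−7)/7]_{11n}^∞ = 1/((8−1)·(11n)^7). Euler-Maclaurin then gives
  Σ_{k>11n} 1/k^8 = ∫_{11n}^∞ dx/x^8 − 1/(2·(11n)^8) + O(1/(11n)^9).
(Equivalently this is ζ(8) − Σ_{k≤11n} 1/k^8.)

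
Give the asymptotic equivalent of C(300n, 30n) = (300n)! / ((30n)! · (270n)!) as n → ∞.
C(300n, 30n) ~ (10000000000/387420489)^(30n) · sqrt(5/(9π·30n))

Write N = 30n. Apply Stirling to each factorial:
  (10N)! ~ sqrt(2π·10N) · (10N/e)^(10N),
  N! ~ sqrt(2π N) · (N/e)^N,
  (9N)! ~ sqrt(2π·9N) · (9N/e)^(9N).
The exponential factors combine to (10N)^(10N) / (N^N · (9N)^(9N)) = 10^(10N)/9^(9N) = (10^10/9^9)^N = (10000000000/387420489)^N.
The square-root prefactors combine to sqrt(2π·10N) / (sqrt(2π N)·sqrt(2π·9N)) = sqrt(10 / (2π·9·N)) = sqrt(5/(9π·30n)).
Substituting N = 30n: C(300n, 30n) ~ (10000000000/387420489)^(30n) · sqrt(5/(9π·30n)).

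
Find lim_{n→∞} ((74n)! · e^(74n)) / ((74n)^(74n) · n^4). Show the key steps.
lim = 0

Stirling: (74n)! ~ sqrt(2π·74n) · (74n/e)^(74n). Hence
  (74n)! · e^(74n) / (74n)^(74n) ~ sqrt(2π·74n).
Dividing by n^4: sqrt(2π·74n) / n^4 = sqrt(2π·74) · n^((1−8)/2), so the expression behaves like sqrt(2π·74) · n^((1−8)/2) → 0.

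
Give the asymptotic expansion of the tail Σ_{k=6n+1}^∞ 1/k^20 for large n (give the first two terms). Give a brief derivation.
Σ_{k>6n} 1/k^20 = 1/(19 · (6n)^19) − 1/(2 · (6n)^20) + O(1/(6n)^21)

Compare to the integral: ∫_{6n}^∞ x^(−20) dx = [−x^(−19)/19]_{6n}^∞ = 1/((20−1)·(6n)^19). The Euler-Maclaurin correction adds −f(6n)/2 = −1/(2·(6n)^20). Euler-Maclaurin then gives
  Σ_{k>6n} 1/k^20 = ∫_{6n}^∞ dx/x^20 − 1/(2·(6n)^20) + O(1/(6n)^21).
(Equivalently this is ζ(20) − Σ_{k≤6n} 1/k^20.)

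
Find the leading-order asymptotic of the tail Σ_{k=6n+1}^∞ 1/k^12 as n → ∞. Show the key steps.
Σ_{k>6n} 1/k^12 ~ 1/(11 · (6n)^11)

Compare to the integral: ∫_{6n}^∞ x^(−12) dx = [−x^(−11)/11]_{6n}^∞ = 1/((12−1)·(6n)^11). Euler-Maclaurin then gives
  Σ_{k>6n} 1/k^12 = ∫_{6n}^∞ dx/x^12 − 1/(2·(6n)^12) + O(1/(6n)^13).
(Equivalently this is ζ(12) − Σ_{k≤6n} 1/k^12.)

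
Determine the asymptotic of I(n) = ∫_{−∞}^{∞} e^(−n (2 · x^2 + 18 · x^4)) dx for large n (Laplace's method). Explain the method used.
I(n) ~ sqrt(π/(2n))

φ(x) = 2 · x^2 + 18 · x^4 has its unique global minimum at x* = 0 (since φ'(x) = 4x + 72x^3 = 0 only at x = 0 for real x with both coefficients positive, and φ → ∞ as |x| → ∞). At x* = 0, φ(0) = 0 and φ''(0) = 4. Laplace's method then gives
  I(n) ~ sqrt(2π / (n · φ''(0))) · e^(−n φ(0)) = sqrt(2π / (4n)) = sqrt(π/(2n)).
The 18 · x^4 term contributes only at subleading order (an O(1/n) relative correction).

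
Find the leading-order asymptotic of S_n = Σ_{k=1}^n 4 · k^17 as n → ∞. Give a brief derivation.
S_n ~ 2 · n^18 / 9

By integral comparison (Euler-Maclaurin), Σ_{k=1}^n 4 · k^17 = 4 · ∫_0^n x^17 dx + O(n^17) = 4 · n^18/18 = 2 · n^18 / 9 + O(n^17). (Equivalently, Faulhaber's formula gives the same leading term.)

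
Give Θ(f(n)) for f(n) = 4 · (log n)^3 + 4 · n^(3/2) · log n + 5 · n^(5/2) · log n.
f(n) ∈ Θ(n^(5/2) · log n)

Compare the terms by growth order. For large n, n^a · (log n)^b dominates n^a' · (log n)^b' iff a > a', or (a = a' and b > b'). Ranking the 3 terms shows the dominant one is 5 · n^(5/2) · log n. Hence f(n) ∈ Θ(n^(5/2) · log n).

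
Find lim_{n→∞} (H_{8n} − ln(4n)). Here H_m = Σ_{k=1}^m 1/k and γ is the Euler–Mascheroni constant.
lim = ln 2 + γ

By Euler-Maclaurin, H_m = ln m + γ + O(1/m). So
  H_{8n} − ln(4n) = ln(8n) + γ − ln(4n) + O(1/n)
                       = ln(8/4) + γ + O(1/n).
Hence the limit is ln(8/4) + γ (= ln 2).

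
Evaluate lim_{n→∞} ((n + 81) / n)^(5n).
lim = e^405

Rewrite as (1 + 81/n)^(5n). By the standard limit (1 + x/n)^n → e^x, we have (1 + 81/n)^n → e^81, and raising to the 5th power gives e^405.
More precisely, ln[(1 + 81/n)^(5n)] = 5n · ln(1 + 81/n) = 5n · (81/n + O(1/n^2)) = 405 + O(1/n) → 405.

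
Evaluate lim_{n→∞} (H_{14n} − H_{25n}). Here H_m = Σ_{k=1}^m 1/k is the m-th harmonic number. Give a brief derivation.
lim = ln(14/25)

Euler-Maclaurin gives H_m = ln m + γ + 1/(2m) + O(1/m^2). The γ and O(1/m) terms cancel in the difference:
  H_{14n} − H_{25n} = ln(14n) − ln(25n) + O(1/n) = ln(14/25) + O(1/n).
Hence the limit is ln(14/25).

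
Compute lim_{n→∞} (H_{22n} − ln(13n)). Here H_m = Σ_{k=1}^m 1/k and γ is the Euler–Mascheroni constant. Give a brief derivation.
lim = ln(22/13) + γ

By Euler-Maclaurin, H_m = ln m + γ + O(1/m). So
  H_{22n} − ln(13n) = ln(22n) + γ − ln(13n) + O(1/n)
                       = ln(22/13) + γ + O(1/n).
Hence the limit is ln(22/13) + γ.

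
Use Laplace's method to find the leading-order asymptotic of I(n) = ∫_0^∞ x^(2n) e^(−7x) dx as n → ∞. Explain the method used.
I(n) ~ (sqrt(2π·2n) / 7) · (2n/(7e))^(2n)

Write the integrand as exp(2n ln x − 7x) and set f(x) = 2n ln x − 7x. Then f'(x) = 2n/x − 7 = 0 at x* = 2n/7, and f''(x*) = −2n/x*^2 = −7^2/(2n). Laplace's method (interior maximum) gives
  I(n) ~ e^(f(x*)) · sqrt(2π / |f''(x*)|)
        = exp(2n ln(2n/7) − 2n) · sqrt(2π · 2n / 7^2)
        = (2n/7)^(2n) e^(−2n) · sqrt(2π·2n) / 7
        = (sqrt(2π·2n) / 7) · (2n/(7e))^(2n).
This matches Γ(2n+1)/7^(2n+1) with Stirling applied to Γ.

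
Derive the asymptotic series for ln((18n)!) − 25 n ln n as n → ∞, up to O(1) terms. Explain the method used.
ln((18n)!) − 25 n ln n = −7 n ln n + 18(ln 18 − 1) n + (1/2) ln(2π·18n) + O(1/n)

Stirling: ln((18n)!) = 18n ln(18n) − 18n + (1/2) ln(2π·18n) + O(1/n).
Expand 18n ln(18n) = 18n (ln n + ln 18) = 18n ln n + 18n ln 18.
Subtract 25n ln n: leading term is (18 − 25) n ln n = −7 n ln n. The next term is 18n ln 18 − 18n = 18(ln 18 − 1) n. Then the (1/2) ln(2π·18n) correction.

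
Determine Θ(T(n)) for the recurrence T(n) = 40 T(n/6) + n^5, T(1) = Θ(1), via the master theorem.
T(n) = Θ(n^5)

log_6 40 ≈ 2.059. f(n) = n^5 dominates n^(log_6 40) since 5 > 2.059, and the regularity condition a·f(n/b) = 40·(n/6)^5 = (40/7776)·n^5 ≤ c·f(n) holds with c = 40/7776 ≈ 0.00514 < 1. So this is Case 3: T(n) = Θ(f(n)) = Θ(n^5).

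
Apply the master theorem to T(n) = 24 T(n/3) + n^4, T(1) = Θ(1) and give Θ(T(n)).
T(n) = Θ(n^4)

log_3 24 ≈ 2.893. f(n) = n^4 dominates n^(log_3 24) since 4 > 2.893, and the regularity condition a·f(n/b) = 24·(n/3)^4 = (24/81)·n^4 ≤ c·f(n) holds with c = 24/81 ≈ 0.296 < 1. So this is Case 3: T(n) = Θ(f(n)) = Θ(n^4).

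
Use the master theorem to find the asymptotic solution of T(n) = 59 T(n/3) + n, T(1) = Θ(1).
T(n) = Θ(n^(log_3 59))

Master theorem: compare f(n) = n to n^(log_3 59) where log_3 59 ≈ 3.712. Since 1 < log_3 59, we have f(n) = O(n^(log_3 59 − ε)) for some ε > 0 — Case 1. Hence T(n) = Θ(n^(log_3 59)).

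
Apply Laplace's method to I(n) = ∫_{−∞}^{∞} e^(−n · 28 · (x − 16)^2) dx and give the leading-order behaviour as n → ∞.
I(n) = sqrt(π/(28n))

Here φ(x) = 28 · (x − 16)^2 has its unique minimum at x* = 16 with φ(x*) = 0 and φ''(x*) = 56. Laplace's method gives
  I(n) ~ e^(−n φ(x*)) · sqrt(2π / (n · φ''(x*))) = sqrt(2π / (56n)) = sqrt(π/(28n)).
This is exact: substituting u = (x − 16)·sqrt(28n) gives I(n) = (1/sqrt(28n)) ∫_{−∞}^{∞} e^(−u^2) du = sqrt(π/(28n)).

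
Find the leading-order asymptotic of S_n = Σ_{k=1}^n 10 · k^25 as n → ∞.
S_n ~ 5 · n^26 / 13

By integral comparison (Euler-Maclaurin), Σ_{k=1}^n 10 · k^25 = 10 · ∫_0^n x^25 dx + O(n^25) = 10 · n^26/26 = 5 · n^26 / 13 + O(n^25). (Equivalently, Faulhaber's formula gives the same leading term.)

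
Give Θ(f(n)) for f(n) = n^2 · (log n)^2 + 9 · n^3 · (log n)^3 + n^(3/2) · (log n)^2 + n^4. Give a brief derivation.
f(n) ∈ Θ(n^4)

Compare the terms by growth order. For large n, n^a · (log n)^b dominates n^a' · (log n)^b' iff a > a', or (a = a' and b > b'). Ranking the 4 terms shows the dominant one is n^4. Hence f(n) ∈ Θ(n^4).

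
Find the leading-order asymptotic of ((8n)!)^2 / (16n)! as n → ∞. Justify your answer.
((8n)!)^2/(16n)! ~ ((2π·8n)^(1/2) / sqrt(2)) · 2^(−2·8n)  →  0

Write N = 8n. Stirling: N! ~ sqrt(2π N)(N/e)^N and (2N)! ~ sqrt(2π·2N)·(2N/e)^(2N).
  (N!)^2/(2N)! ~ (2π N)^(2/2) (N/e)^(2N) / [sqrt(2π·2N) (2N/e)^(2N)]
     = (2π N)^(2/2) / sqrt(2π·2N) · (N/(2N))^(2N)
     = (2π N)^((2−1)/2) / sqrt(2) · 2^(−2N).
Since 2^2 > 1, the factor 2^(−2N) decays exponentially, so the ratio → 0. Substituting N = 8n gives the stated form.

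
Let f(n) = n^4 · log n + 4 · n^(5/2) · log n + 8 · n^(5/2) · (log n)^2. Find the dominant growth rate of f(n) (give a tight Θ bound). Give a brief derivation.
f(n) ∈ Θ(n^4 · log n)

Compare the terms by growth order. For large n, n^a · (log n)^b dominates n^a' · (log n)^b' iff a > a', or (a = a' and b > b'). Ranking the 3 terms shows the dominant one is n^4 · log n. Hence f(n) ∈ Θ(n^4 · log n).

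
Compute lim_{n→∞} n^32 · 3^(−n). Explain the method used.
lim = 0

Exponentials with base > 1 dominate every fixed polynomial: for any fixed c, n^c / 3^n → 0 as n → ∞ (e.g. by the ratio test, or by writing 3^n = e^(n ln 3) and noting e^(n ln 3) / n^c → ∞). Hence n^32 · 3^(−n) = n^32 / 3^n → 0.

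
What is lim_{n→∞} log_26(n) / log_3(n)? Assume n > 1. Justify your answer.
lim = ln(3) / ln(26) = log_26(3)

Change of base: log_26(n) = ln n / ln 26 and log_3(n) = ln n / ln 3. The ratio is (ln n / ln 26) · (ln 3 / ln n) = ln 3 / ln 26, a constant independent of n. So the limit is ln 3 / ln 26 = log_26(3).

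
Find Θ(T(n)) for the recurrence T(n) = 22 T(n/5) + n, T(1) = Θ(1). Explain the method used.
T(n) = Θ(n^(log_5 22))

Master theorem: compare f(n) = n to n^(log_5 22) where log_5 22 ≈ 1.921. Since 1 < log_5 22, we have f(n) = O(n^(log_5 22 − ε)) for some ε > 0 — Case 1. Hence T(n) = Θ(n^(log_5 22)).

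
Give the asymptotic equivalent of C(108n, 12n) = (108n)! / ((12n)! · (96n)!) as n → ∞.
C(108n, 12n) ~ (387420489/16777216)^(12n) · sqrt(9/(16π·12n))

Write N = 12n. Apply Stirling to each factorial:
  (9N)! ~ sqrt(2π·9N) · (9N/e)^(9N),
  N! ~ sqrt(2π N) · (N/e)^N,
  (8N)! ~ sqrt(2π·8N) · (8N/e)^(8N).
The exponential factors combine to (9N)^(9N) / (N^N · (8N)^(8N)) = 9^(9N)/8^(8N) = (9^9/8^8)^N = (387420489/16777216)^N.
The square-root prefactors combine to sqrt(2π·9N) / (sqrt(2π N)·sqrt(2π·8N)) = sqrt(9 / (2π·8·N)) = sqrt(9/(16π·12n)).
Substituting N = 12n: C(108n, 12n) ~ (387420489/16777216)^(12n) · sqrt(9/(16π·12n)).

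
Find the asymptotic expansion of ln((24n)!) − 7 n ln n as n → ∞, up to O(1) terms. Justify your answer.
ln((24n)!) − 7 n ln n = 17 n ln n + 24(ln 24 − 1) n + (1/2) ln(2π·24n) + O(1/n)

Stirling: ln((24n)!) = 24n ln(24n) − 24n + (1/2) ln(2π·24n) + O(1/n).
Expand 24n ln(24n) = 24n (ln n + ln 24) = 24n ln n + 24n ln 24.
Subtract 7n ln n: leading term is (24 − 7) n ln n = 17 n ln n. The next term is 24n ln 24 − 24n = 24(ln 24 − 1) n. Then the (1/2) ln(2π·24n) correction.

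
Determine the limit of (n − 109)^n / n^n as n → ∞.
lim = e^(−109)

Rewrite as (1 − 109/n)^(n). By the standard limit (1 + x/n)^n → e^x, we have (1 − 109/n)^n → e^(−109), and raising to the 1st power gives e^(−109).
More precisely, ln[(1 − 109/n)^(n)] = n · ln(1 − 109/n) = n · (-109/n + O(1/n^2)) = -109 + O(1/n) → -109.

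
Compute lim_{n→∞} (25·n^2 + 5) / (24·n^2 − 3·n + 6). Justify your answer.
lim = 25/24

For large n the leading n^2 terms dominate both numerator and denominator. Dividing top and bottom by n^2, every other term tends to 0, leaving 25/24.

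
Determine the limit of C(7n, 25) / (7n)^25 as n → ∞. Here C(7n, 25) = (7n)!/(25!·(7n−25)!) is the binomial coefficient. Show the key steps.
lim = 1/25! = 1/15511210043330985984000000

With N = 7n → ∞: C(N, 25) / N^25 = [N(N−1)…(N−24)] / (25! · N^25) = (1/25!) · 1 · (1 − 1/(7n)) · … · (1 − 24/(7n)). Each factor → 1 as N → ∞, so the limit is 1/25! = 1/15511210043330985984000000.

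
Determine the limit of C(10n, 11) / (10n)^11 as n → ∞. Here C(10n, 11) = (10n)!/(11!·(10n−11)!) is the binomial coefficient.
lim = 1/11! = 1/39916800

With N = 10n → ∞: C(N, 11) / N^11 = [N(N−1)…(N−10)] / (11! · N^11) = (1/11!) · 1 · (1 − 1/(10n)) · … · (1 − 10/(10n)). Each factor → 1 as N → ∞, so the limit is 1/11! = 1/39916800.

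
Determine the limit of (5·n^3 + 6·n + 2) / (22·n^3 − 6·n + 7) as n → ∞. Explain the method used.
lim = 5/22

For large n the leading n^3 terms dominate both numerator and denominator. Dividing top and bottom by n^3, every other term tends to 0, leaving 5/22.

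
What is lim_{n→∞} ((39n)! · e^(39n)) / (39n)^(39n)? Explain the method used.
lim = ∞

Stirling: (39n)! ~ sqrt(2π·39n) · (39n/e)^(39n). Hence
  (39n)! · e^(39n) / (39n)^(39n) ~ sqrt(2π·39n) = sqrt(2π·39) · sqrt(n) → ∞.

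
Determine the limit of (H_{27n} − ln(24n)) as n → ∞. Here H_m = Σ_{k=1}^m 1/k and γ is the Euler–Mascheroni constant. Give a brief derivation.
lim = ln(9/8) + γ

By Euler-Maclaurin, H_m = ln m + γ + O(1/m). So
  H_{27n} − ln(24n) = ln(27n) + γ − ln(24n) + O(1/n)
                       = ln(27/24) + γ + O(1/n).
Hence the limit is ln(27/24) + γ (= ln(9/8)).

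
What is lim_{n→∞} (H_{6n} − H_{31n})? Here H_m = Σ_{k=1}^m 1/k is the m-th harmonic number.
lim = ln(6/31)

Euler-Maclaurin gives H_m = ln m + γ + 1/(2m) + O(1/m^2). The γ and O(1/m) terms cancel in the difference:
  H_{6n} − H_{31n} = ln(6n) − ln(31n) + O(1/n) = ln(6/31) + O(1/n).
Hence the limit is ln(6/31).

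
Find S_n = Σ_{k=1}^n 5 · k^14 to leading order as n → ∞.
S_n ~ n^15 / 3

By integral comparison (Euler-Maclaurin), Σ_{k=1}^n 5 · k^14 = 5 · ∫_0^n x^14 dx + O(n^14) = 5 · n^15/15 = n^15 / 3 + O(n^14). (Equivalently, Faulhaber's formula gives the same leading term.)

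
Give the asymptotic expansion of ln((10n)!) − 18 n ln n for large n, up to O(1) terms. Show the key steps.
ln((10n)!) − 18 n ln n = −8 n ln n + 10(ln 10 − 1) n + (1/2) ln(2π·10n) + O(1/n)

Stirling: ln((10n)!) = 10n ln(10n) − 10n + (1/2) ln(2π·10n) + O(1/n).
Expand 10n ln(10n) = 10n (ln n + ln 10) = 10n ln n + 10n ln 10.
Subtract 18n ln n: leading term is (10 − 18) n ln n = −8 n ln n. The next term is 10n ln 10 − 10n = 10(ln 10 − 1) n. Then the (1/2) ln(2π·10n) correction.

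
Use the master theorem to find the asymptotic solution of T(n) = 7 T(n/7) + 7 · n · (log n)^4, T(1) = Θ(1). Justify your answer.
T(n) = Θ(n · (log n)^5)

Here log_7 7 = 1 and f(n) = 7 · n · (log n)^4 = Θ(n^(log_7 7) · (log n)^4). This is the extended Case 2 of the master theorem (f matches the critical exponent up to log factors), giving T(n) = Θ(n^(log_7 7) · (log n)^(4+1)) = Θ(n · (log n)^5).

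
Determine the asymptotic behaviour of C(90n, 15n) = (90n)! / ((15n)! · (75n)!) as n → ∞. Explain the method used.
C(90n, 15n) ~ (46656/3125)^(15n) · sqrt(3/(5π·15n))

Write N = 15n. Apply Stirling to each factorial:
  (6N)! ~ sqrt(2π·6N) · (6N/e)^(6N),
  N! ~ sqrt(2π N) · (N/e)^N,
  (5N)! ~ sqrt(2π·5N) · (5N/e)^(5N).
The exponential factors combine to (6N)^(6N) / (N^N · (5N)^(5N)) = 6^(6N)/5^(5N) = (6^6/5^5)^N = (46656/3125)^N.
The square-root prefactors combine to sqrt(2π·6N) / (sqrt(2π N)·sqrt(2π·5N)) = sqrt(6 / (2π·5·N)) = sqrt(3/(5π·15n)).
Substituting N = 15n: C(90n, 15n) ~ (46656/3125)^(15n) · sqrt(3/(5π·15n)).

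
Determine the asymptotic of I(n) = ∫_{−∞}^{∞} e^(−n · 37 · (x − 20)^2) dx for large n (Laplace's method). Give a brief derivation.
I(n) = sqrt(π/(37n))

Here φ(x) = 37 · (x − 20)^2 has its unique minimum at x* = 20 with φ(x*) = 0 and φ''(x*) = 74. Laplace's method gives
  I(n) ~ e^(−n φ(x*)) · sqrt(2π / (n · φ''(x*))) = sqrt(2π / (74n)) = sqrt(π/(37n)).
This is exact: substituting u = (x − 20)·sqrt(37n) gives I(n) = (1/sqrt(37n)) ∫_{−∞}^{∞} e^(−u^2) du = sqrt(π/(37n)).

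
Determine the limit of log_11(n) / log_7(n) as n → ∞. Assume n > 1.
lim = ln(7) / ln(11) = log_11(7)

Change of base: log_11(n) = ln n / ln 11 and log_7(n) = ln n / ln 7. The ratio is (ln n / ln 11) · (ln 7 / ln n) = ln 7 / ln 11, a constant independent of n. So the limit is ln 7 / ln 11 = log_11(7).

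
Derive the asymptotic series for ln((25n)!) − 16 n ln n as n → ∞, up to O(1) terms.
ln((25n)!) − 16 n ln n = 9 n ln n + 25(ln 25 − 1) n + (1/2) ln(2π·25n) + O(1/n)

Stirling: ln((25n)!) = 25n ln(25n) − 25n + (1/2) ln(2π·25n) + O(1/n).
Expand 25n ln(25n) = 25n (ln n + ln 25) = 25n ln n + 25n ln 25.
Subtract 16n ln n: leading term is (25 − 16) n ln n = 9 n ln n. The next term is 25n ln 25 − 25n = 25(ln 25 − 1) n. Then the (1/2) ln(2π·25n) correction.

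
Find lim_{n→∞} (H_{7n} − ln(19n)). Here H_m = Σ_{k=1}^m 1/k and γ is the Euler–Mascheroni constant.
lim = ln(7/19) + γ

By Euler-Maclaurin, H_m = ln m + γ + O(1/m). So
  H_{7n} − ln(19n) = ln(7n) + γ − ln(19n) + O(1/n)
                       = ln(7/19) + γ + O(1/n).
Hence the limit is ln(7/19) + γ.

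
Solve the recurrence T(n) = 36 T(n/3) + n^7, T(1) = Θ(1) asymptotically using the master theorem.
T(n) = Θ(n^7)

log_3 36 ≈ 3.262. f(n) = n^7 dominates n^(log_3 36) since 7 > 3.262, and the regularity condition a·f(n/b) = 36·(n/3)^7 = (36/2187)·n^7 ≤ c·f(n) holds with c = 36/2187 ≈ 0.0165 < 1. So this is Case 3: T(n) = Θ(f(n)) = Θ(n^7).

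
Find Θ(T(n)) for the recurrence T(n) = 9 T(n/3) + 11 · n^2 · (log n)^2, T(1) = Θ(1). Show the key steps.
T(n) = Θ(n^2 · (log n)^3)

Here log_3 9 = 2 and f(n) = 11 · n^2 · (log n)^2 = Θ(n^(log_3 9) · (log n)^2). This is the extended Case 2 of the master theorem (f matches the critical exponent up to log factors), giving T(n) = Θ(n^(log_3 9) · (log n)^(2+1)) = Θ(n^2 · (log n)^3).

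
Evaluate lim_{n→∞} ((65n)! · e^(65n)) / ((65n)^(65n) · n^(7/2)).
lim = 0

Stirling: (65n)! ~ sqrt(2π·65n) · (65n/e)^(65n). Hence
  (65n)! · e^(65n) / (65n)^(65n) ~ sqrt(2π·65n).
Dividing by n^(7/2): sqrt(2π·65n) / n^(7/2) = sqrt(2π·65) · n^((1−7)/2), so the expression behaves like sqrt(2π·65) · n^((1−7)/2) → 0.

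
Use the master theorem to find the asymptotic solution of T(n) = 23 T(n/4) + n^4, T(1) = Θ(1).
T(n) = Θ(n^4)

log_4 23 ≈ 2.262. f(n) = n^4 dominates n^(log_4 23) since 4 > 2.262, and the regularity condition a·f(n/b) = 23·(n/4)^4 = (23/256)·n^4 ≤ c·f(n) holds with c = 23/256 ≈ 0.0898 < 1. So this is Case 3: T(n) = Θ(f(n)) = Θ(n^4).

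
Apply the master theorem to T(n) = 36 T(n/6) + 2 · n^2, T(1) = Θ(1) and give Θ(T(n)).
T(n) = Θ(n^2 log n)

log_6 36 = 2, and f(n) = 2 · n^2 = Θ(n^(log_6 36)). This is Case 2 of the master theorem: T(n) = Θ(f(n) · log n) = Θ(n^2 log n).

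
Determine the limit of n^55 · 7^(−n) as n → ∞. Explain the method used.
lim = 0

Exponentials with base > 1 dominate every fixed polynomial: for any fixed c, n^c / 7^n → 0 as n → ∞ (e.g. by the ratio test, or by writing 7^n = e^(n ln 7) and noting e^(n ln 7) / n^c → ∞). Hence n^55 · 7^(−n) = n^55 / 7^n → 0.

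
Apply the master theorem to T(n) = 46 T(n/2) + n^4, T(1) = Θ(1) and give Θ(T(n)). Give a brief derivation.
T(n) = Θ(n^(log_2 46))

Master theorem: compare f(n) = n^4 to n^(log_2 46) where log_2 46 ≈ 5.524. Since 4 < log_2 46, we have f(n) = O(n^(log_2 46 − ε)) for some ε > 0 — Case 1. Hence T(n) = Θ(n^(log_2 46)).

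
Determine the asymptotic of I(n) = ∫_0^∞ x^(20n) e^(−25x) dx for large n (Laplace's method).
I(n) ~ (sqrt(2π·20n) / 25) · (20n/(25e))^(20n)

Write the integrand as exp(20n ln x − 25x) and set f(x) = 20n ln x − 25x. Then f'(x) = 20n/x − 25 = 0 at x* = 20n/25, and f''(x*) = −20n/x*^2 = −25^2/(20n). Laplace's method (interior maximum) gives
  I(n) ~ e^(f(x*)) · sqrt(2π / |f''(x*)|)
        = exp(20n ln(20n/25) − 20n) · sqrt(2π · 20n / 25^2)
        = (20n/25)^(20n) e^(−20n) · sqrt(2π·20n) / 25
        = (sqrt(2π·20n) / 25) · (20n/(25e))^(20n).
This matches Γ(20n+1)/25^(20n+1) with Stirling applied to Γ.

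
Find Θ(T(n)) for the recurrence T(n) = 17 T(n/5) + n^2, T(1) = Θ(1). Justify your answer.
T(n) = Θ(n^2)

log_5 17 ≈ 1.760. f(n) = n^2 dominates n^(log_5 17) since 2 > 1.760, and the regularity condition a·f(n/b) = 17·(n/5)^2 = (17/25)·n^2 ≤ c·f(n) holds with c = 17/25 ≈ 0.68 < 1. So this is Case 3: T(n) = Θ(f(n)) = Θ(n^2).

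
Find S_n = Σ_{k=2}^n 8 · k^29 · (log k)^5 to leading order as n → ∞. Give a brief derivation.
S_n ~ 4 · n^30 · (log n)^5 / 15

By integral comparison, S_n = ∫_1^n 8 · x^29 · (log x)^5 dx + O(n^29 · (log n)^5). For the integral, the leading term of ∫_1^n x^29 (log x)^5 dx is n^30/30 · (log n)^5 (by repeated integration by parts; each step lowers the log-exponent and produces a relatively O(1/log n) correction). Hence S_n ~ 4 · n^30 · (log n)^5 / 15.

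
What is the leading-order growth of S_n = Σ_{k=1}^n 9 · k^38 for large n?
S_n ~ 3 · n^39 / 13

By integral comparison (Euler-Maclaurin), Σ_{k=1}^n 9 · k^38 = 9 · ∫_0^n x^38 dx + O(n^38) = 9 · n^39/39 = 3 · n^39 / 13 + O(n^38). (Equivalently, Faulhaber's formula gives the same leading term.)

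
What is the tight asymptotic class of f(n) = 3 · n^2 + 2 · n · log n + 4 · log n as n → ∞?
f(n) ∈ Θ(n^2)

Compare the terms by growth order. For large n, n^a · (log n)^b dominates n^a' · (log n)^b' iff a > a', or (a = a' and b > b'). Ranking the 3 terms shows the dominant one is 3 · n^2. Hence f(n) ∈ Θ(n^2).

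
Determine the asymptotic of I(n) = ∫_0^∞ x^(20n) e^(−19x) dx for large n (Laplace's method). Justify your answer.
I(n) ~ (sqrt(2π·20n) / 19) · (20n/(19e))^(20n)

Write the integrand as exp(20n ln x − 19x) and set f(x) = 20n ln x − 19x. Then f'(x) = 20n/x − 19 = 0 at x* = 20n/19, and f''(x*) = −20n/x*^2 = −19^2/(20n). Laplace's method (interior maximum) gives
  I(n) ~ e^(f(x*)) · sqrt(2π / |f''(x*)|)
        = exp(20n ln(20n/19) − 20n) · sqrt(2π · 20n / 19^2)
        = (20n/19)^(20n) e^(−20n) · sqrt(2π·20n) / 19
        = (sqrt(2π·20n) / 19) · (20n/(19e))^(20n).
This matches Γ(20n+1)/19^(20n+1) with Stirling applied to Γ.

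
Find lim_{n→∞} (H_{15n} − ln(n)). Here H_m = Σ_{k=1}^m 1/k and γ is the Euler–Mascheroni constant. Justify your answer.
lim = ln 15 + γ

By Euler-Maclaurin, H_m = ln m + γ + O(1/m). So
  H_{15n} − ln(n) = ln(15n) + γ − ln(n) + O(1/n)
                       = ln(15/1) + γ + O(1/n).
Hence the limit is ln(15/1) + γ.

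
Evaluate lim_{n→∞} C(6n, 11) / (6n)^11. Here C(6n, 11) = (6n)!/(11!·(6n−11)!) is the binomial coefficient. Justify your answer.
lim = 1/11! = 1/39916800

With N = 6n → ∞: C(N, 11) / N^11 = [N(N−1)…(N−10)] / (11! · N^11) = (1/11!) · 1 · (1 − 1/(6n)) · … · (1 − 10/(6n)). Each factor → 1 as N → ∞, so the limit is 1/11! = 1/39916800.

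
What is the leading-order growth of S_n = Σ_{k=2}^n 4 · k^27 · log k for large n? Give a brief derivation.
S_n ~ n^28 log n / 7 − n^28 / 196

By integral comparison, S_n = ∫_1^n 4 · x^27 · log x dx + O(n^27 · log n). For the integral, ∫ x^27 log x dx = n^28 log n / 28 − n^28/784 (integration by parts). Hence S_n ~ n^28 log n / 7 − n^28 / 196.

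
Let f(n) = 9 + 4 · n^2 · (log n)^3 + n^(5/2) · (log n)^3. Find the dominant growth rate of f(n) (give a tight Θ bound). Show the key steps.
f(n) ∈ Θ(n^(5/2) · (log n)^3)

Compare the terms by growth order. For large n, n^a · (log n)^b dominates n^a' · (log n)^b' iff a > a', or (a = a' and b > b'). Ranking the 3 terms shows the dominant one is n^(5/2) · (log n)^3. Hence f(n) ∈ Θ(n^(5/2) · (log n)^3).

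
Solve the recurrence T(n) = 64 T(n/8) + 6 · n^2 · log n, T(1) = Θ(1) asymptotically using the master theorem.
T(n) = Θ(n^2 · (log n)^2)

Here log_8 64 = 2 and f(n) = 6 · n^2 · log n = Θ(n^(log_8 64) · (log n)^1). This is the extended Case 2 of the master theorem (f matches the critical exponent up to log factors), giving T(n) = Θ(n^(log_8 64) · (log n)^(1+1)) = Θ(n^2 · (log n)^2).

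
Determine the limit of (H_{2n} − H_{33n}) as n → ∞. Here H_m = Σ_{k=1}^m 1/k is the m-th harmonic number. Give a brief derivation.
lim = ln(2/33)

Euler-Maclaurin gives H_m = ln m + γ + 1/(2m) + O(1/m^2). The γ and O(1/m) terms cancel in the difference:
  H_{2n} − H_{33n} = ln(2n) − ln(33n) + O(1/n) = ln(2/33) + O(1/n).
Hence the limit is ln(2/33).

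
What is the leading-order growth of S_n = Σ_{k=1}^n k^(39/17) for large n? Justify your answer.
S_n ~ (17/56) · n^(56/17)

Integral comparison: Σ_{k=1}^n k^(39/17) = ∫_0^n x^(39/17) dx + O(n^(39/17)). The integral is n^(1 + 39/17) / (1 + 39/17) = n^((39+17)/17) / ((39+17)/17) = (17/56) · n^(56/17).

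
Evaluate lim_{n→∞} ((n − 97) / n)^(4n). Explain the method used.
lim = e^(−388)

Rewrite as (1 − 97/n)^(4n). By the standard limit (1 + x/n)^n → e^x, we have (1 − 97/n)^n → e^(−97), and raising to the 4th power gives e^(−388).
More precisely, ln[(1 − 97/n)^(4n)] = 4n · ln(1 − 97/n) = 4n · (-97/n + O(1/n^2)) = -388 + O(1/n) → -388.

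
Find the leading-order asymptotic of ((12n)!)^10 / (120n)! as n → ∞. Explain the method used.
((12n)!)^10/(120n)! ~ ((2π·12n)^(9/2) / sqrt(10)) · 10^(−10·12n)  →  0

Write N = 12n. Stirling: N! ~ sqrt(2π N)(N/e)^N and (10N)! ~ sqrt(2π·10N)·(10N/e)^(10N).
  (N!)^10/(10N)! ~ (2π N)^(10/2) (N/e)^(10N) / [sqrt(2π·10N) (10N/e)^(10N)]
     = (2π N)^(10/2) / sqrt(2π·10N) · (N/(10N))^(10N)
     = (2π N)^((10−1)/2) / sqrt(10) · 10^(−10N).
Since 10^10 > 1, the factor 10^(−10N) decays exponentially, so the ratio → 0. Substituting N = 12n gives the stated form.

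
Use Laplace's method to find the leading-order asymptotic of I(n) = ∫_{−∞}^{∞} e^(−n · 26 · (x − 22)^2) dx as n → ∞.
I(n) = sqrt(π/(26n))

Here φ(x) = 26 · (x − 22)^2 has its unique minimum at x* = 22 with φ(x*) = 0 and φ''(x*) = 52. Laplace's method gives
  I(n) ~ e^(−n φ(x*)) · sqrt(2π / (n · φ''(x*))) = sqrt(2π / (52n)) = sqrt(π/(26n)).
This is exact: substituting u = (x − 22)·sqrt(26n) gives I(n) = (1/sqrt(26n)) ∫_{−∞}^{∞} e^(−u^2) du = sqrt(π/(26n)).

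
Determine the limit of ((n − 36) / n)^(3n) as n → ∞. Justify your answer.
lim = e^(−108)

Rewrite as (1 − 36/n)^(3n). By the standard limit (1 + x/n)^n → e^x, we have (1 − 36/n)^n → e^(−36), and raising to the 3rd power gives e^(−108).
More precisely, ln[(1 − 36/n)^(3n)] = 3n · ln(1 − 36/n) = 3n · (-36/n + O(1/n^2)) = -108 + O(1/n) → -108.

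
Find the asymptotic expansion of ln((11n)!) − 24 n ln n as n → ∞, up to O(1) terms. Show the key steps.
ln((11n)!) − 24 n ln n = −13 n ln n + 11(ln 11 − 1) n + (1/2) ln(2π·11n) + O(1/n)

Stirling: ln((11n)!) = 11n ln(11n) − 11n + (1/2) ln(2π·11n) + O(1/n).
Expand 11n ln(11n) = 11n (ln n + ln 11) = 11n ln n + 11n ln 11.
Subtract 24n ln n: leading term is (11 − 24) n ln n = −13 n ln n. The next term is 11n ln 11 − 11n = 11(ln 11 − 1) n. Then the (1/2) ln(2π·11n) correction.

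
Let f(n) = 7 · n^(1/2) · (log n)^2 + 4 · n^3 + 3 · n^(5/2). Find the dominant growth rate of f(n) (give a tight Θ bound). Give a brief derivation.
f(n) ∈ Θ(n^3)

Compare the terms by growth order. For large n, n^a · (log n)^b dominates n^a' · (log n)^b' iff a > a', or (a = a' and b > b'). Ranking the 3 terms shows the dominant one is 4 · n^3. Hence f(n) ∈ Θ(n^3).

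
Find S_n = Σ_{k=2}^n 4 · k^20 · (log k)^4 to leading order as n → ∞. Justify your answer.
S_n ~ 4 · n^21 · (log n)^4 / 21

By integral comparison, S_n = ∫_1^n 4 · x^20 · (log x)^4 dx + O(n^20 · (log n)^4). For the integral, the leading term of ∫_1^n x^20 (log x)^4 dx is n^21/21 · (log n)^4 (by repeated integration by parts; each step lowers the log-exponent and produces a relatively O(1/log n) correction). Hence S_n ~ 4 · n^21 · (log n)^4 / 21.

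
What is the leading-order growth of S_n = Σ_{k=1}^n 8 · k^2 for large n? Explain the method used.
S_n ~ 8 · n^3 / 3

By integral comparison (Euler-Maclaurin), Σ_{k=1}^n 8 · k^2 = 8 · ∫_0^n x^2 dx + O(n^2) = 8 · n^3/3 + O(n^2). (Equivalently, Faulhaber's formula gives the same leading term.)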